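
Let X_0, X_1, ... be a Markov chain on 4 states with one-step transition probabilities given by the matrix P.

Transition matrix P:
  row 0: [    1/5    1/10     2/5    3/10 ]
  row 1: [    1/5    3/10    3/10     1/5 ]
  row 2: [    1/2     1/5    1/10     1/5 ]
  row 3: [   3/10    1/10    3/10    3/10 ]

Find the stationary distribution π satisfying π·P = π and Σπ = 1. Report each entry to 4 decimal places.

π = [0.3084, 0.1595, 0.2757, 0.2565]

Balance equations π_j = Σ_i π_i·P[i][j]:
  π_0 = 1/5·π_0 + 1/5·π_1 + 1/2·π_2 + 3/10·π_3
  π_1 = 1/10·π_0 + 3/10·π_1 + 1/5·π_2 + 1/10·π_3
  π_2 = 2/5·π_0 + 3/10·π_1 + 1/10·π_2 + 3/10·π_3
  normalize: π_0 + π_1 + π_2 + π_3 = 1
Solving the linear system gives exactly π = [107/347, 166/1041, 287/1041, 89/347].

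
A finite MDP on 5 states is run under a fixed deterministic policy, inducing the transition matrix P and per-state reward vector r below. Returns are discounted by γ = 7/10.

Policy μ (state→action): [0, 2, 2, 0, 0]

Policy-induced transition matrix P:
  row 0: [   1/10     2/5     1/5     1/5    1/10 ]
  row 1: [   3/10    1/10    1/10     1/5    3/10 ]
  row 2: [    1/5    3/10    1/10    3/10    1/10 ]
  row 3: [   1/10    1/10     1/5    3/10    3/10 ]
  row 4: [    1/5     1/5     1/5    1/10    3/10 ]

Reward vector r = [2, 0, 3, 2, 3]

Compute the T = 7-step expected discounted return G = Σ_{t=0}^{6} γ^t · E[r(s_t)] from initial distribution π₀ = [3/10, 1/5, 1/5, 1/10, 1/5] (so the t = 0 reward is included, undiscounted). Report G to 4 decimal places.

G = 5.9863

t=0: π = [0.3000, 0.2000, 0.2000, 0.1000, 0.2000], E[r] = 2.0000, γ^t·E[r] = 2.000000, running G = 2.000000
t=1: π = [0.1800, 0.2500, 0.1600, 0.2100, 0.2000], E[r] = 1.8600, γ^t·E[r] = 1.302000, running G = 3.302000
t=2: π = [0.1860, 0.2060, 0.1590, 0.2170, 0.2320], E[r] = 1.9790, γ^t·E[r] = 0.969710, running G = 4.271710
t=3: π = [0.1803, 0.2108, 0.1635, 0.2144, 0.2310], E[r] = 1.9729, γ^t·E[r] = 0.676705, running G = 4.948415
t=4: π = [0.1816, 0.2099, 0.1626, 0.2147, 0.2312], E[r] = 1.9740, γ^t·E[r] = 0.473965, running G = 5.422379
t=5: π = [0.1814, 0.2101, 0.1628, 0.2146, 0.2312], E[r] = 1.9737, γ^t·E[r] = 0.331716, running G = 5.754095
t=6: π = [0.1814, 0.2101, 0.1627, 0.2146, 0.2312], E[r] = 1.9737, γ^t·E[r] = 0.232209, running G = 5.986304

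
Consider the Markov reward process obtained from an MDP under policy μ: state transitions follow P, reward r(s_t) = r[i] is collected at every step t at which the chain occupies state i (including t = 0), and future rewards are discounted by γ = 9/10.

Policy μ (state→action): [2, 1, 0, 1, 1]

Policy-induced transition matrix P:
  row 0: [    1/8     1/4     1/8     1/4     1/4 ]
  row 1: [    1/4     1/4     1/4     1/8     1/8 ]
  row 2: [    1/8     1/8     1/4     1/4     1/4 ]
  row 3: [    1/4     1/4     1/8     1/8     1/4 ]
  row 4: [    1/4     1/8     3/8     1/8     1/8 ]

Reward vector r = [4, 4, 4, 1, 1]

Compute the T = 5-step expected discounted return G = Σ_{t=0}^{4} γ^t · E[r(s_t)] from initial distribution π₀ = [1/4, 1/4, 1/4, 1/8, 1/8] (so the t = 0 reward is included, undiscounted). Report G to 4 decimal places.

t=0: π = [0.2500, 0.2500, 0.2500, 0.1250, 0.1250], E[r] = 3.2500, γ^t·E[r] = 3.250000, running G = 3.250000
t=1: π = [0.1875, 0.2031, 0.2188, 0.1875, 0.2031], E[r] = 2.8281, γ^t·E[r] = 2.545313, running G = 5.795313
t=2: π = [0.1992, 0.1973, 0.2285, 0.1758, 0.1992], E[r] = 2.8750, γ^t·E[r] = 2.328750, running G = 8.124063
t=3: π = [0.1965, 0.1965, 0.2280, 0.1785, 0.2004], E[r] = 2.8633, γ^t·E[r] = 2.087332, running G = 10.211395
t=4: π = [0.1969, 0.1964, 0.2282, 0.1781, 0.2004], E[r] = 2.8647, γ^t·E[r] = 1.879500, running G = 12.090894

G = 12.0909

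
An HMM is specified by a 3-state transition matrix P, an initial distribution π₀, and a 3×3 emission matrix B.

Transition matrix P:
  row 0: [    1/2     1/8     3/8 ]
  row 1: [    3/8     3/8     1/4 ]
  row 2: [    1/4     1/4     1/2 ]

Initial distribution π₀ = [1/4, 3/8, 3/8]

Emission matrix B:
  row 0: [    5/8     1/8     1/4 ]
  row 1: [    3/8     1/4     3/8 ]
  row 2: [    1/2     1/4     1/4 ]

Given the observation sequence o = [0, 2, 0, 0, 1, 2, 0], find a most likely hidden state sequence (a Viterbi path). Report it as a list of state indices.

t=0: δ = [1.562e-01, 1.406e-01, 1.875e-01]  (obs o_0=0)
t=1: δ = [1.953e-02, 1.978e-02, 2.344e-02]  ψ = [0, 1, 2]  (obs o_1=2)
t=2: δ = [6.104e-03, 2.781e-03, 5.859e-03]  ψ = [0, 1, 2]  (obs o_2=0)
t=3: δ = [1.907e-03, 5.493e-04, 1.465e-03]  ψ = [0, 2, 2]  (obs o_3=0)
t=4: δ = [1.192e-04, 9.155e-05, 1.831e-04]  ψ = [0, 2, 2]  (obs o_4=1)
t=5: δ = [1.490e-05, 1.717e-05, 2.289e-05]  ψ = [0, 2, 2]  (obs o_5=2)
t=6: δ = [4.657e-06, 2.414e-06, 5.722e-06]  ψ = [0, 1, 2]  (obs o_6=0)
backtrack: best end state = 2; path = [2, 2, 2, 2, 2, 2, 2]

path = [2, 2, 2, 2, 2, 2, 2]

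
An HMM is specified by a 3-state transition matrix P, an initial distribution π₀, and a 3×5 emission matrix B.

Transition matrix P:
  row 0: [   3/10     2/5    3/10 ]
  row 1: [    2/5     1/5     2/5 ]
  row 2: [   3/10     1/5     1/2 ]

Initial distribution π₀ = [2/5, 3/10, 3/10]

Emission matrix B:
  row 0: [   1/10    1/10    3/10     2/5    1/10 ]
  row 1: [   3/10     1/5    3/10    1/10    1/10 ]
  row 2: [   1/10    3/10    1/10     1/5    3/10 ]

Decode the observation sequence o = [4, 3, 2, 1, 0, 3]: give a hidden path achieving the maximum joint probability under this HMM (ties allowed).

t=0: δ = [4.000e-02, 3.000e-02, 9.000e-02]  (obs o_0=4)
t=1: δ = [1.080e-02, 1.800e-03, 9.000e-03]  ψ = [2, 2, 2]  (obs o_1=3)
t=2: δ = [9.720e-04, 1.296e-03, 4.500e-04]  ψ = [0, 0, 2]  (obs o_2=2)
t=3: δ = [5.184e-05, 7.776e-05, 1.555e-04]  ψ = [1, 0, 1]  (obs o_3=1)
t=4: δ = [4.666e-06, 9.331e-06, 7.776e-06]  ψ = [2, 2, 2]  (obs o_4=0)
t=5: δ = [1.493e-06, 1.866e-07, 7.776e-07]  ψ = [1, 0, 2]  (obs o_5=3)
backtrack: best end state = 0; path = [2, 0, 1, 2, 1, 0]

path = [2, 0, 1, 2, 1, 0]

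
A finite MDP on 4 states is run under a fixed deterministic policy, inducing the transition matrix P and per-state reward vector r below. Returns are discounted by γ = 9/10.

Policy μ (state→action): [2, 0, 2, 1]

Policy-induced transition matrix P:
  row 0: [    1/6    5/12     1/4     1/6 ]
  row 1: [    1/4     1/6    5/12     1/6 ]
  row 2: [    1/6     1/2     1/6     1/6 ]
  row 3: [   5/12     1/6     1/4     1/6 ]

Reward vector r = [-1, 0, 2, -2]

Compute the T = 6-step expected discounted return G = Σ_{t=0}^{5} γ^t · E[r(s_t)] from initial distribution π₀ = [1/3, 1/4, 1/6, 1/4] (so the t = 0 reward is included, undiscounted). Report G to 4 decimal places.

t=0: π = [0.3333, 0.2500, 0.1667, 0.2500], E[r] = -0.5000, γ^t·E[r] = -0.500000, running G = -0.500000
t=1: π = [0.2500, 0.3056, 0.2778, 0.1667], E[r] = -0.0278, γ^t·E[r] = -0.025000, running G = -0.525000
t=2: π = [0.2338, 0.3218, 0.2778, 0.1667], E[r] = -0.0116, γ^t·E[r] = -0.009375, running G = -0.534375
t=3: π = [0.2351, 0.3177, 0.2805, 0.1667], E[r] = -0.0075, γ^t·E[r] = -0.005484, running G = -0.539859
t=4: π = [0.2348, 0.3189, 0.2796, 0.1667], E[r] = -0.0090, γ^t·E[r] = -0.005896, running G = -0.545755
t=5: π = [0.2349, 0.3186, 0.2799, 0.1667], E[r] = -0.0085, γ^t·E[r] = -0.005035, running G = -0.550790

G = -0.5508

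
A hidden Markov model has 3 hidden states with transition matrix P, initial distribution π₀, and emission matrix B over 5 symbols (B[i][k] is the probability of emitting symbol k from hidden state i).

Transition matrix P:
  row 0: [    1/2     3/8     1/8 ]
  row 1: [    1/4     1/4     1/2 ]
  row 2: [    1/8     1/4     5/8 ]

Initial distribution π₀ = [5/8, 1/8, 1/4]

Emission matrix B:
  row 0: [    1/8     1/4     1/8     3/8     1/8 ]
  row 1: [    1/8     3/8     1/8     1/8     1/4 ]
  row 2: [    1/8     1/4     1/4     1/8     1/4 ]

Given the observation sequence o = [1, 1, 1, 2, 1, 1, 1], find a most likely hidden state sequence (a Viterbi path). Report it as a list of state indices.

t=0: δ = [1.562e-01, 4.688e-02, 6.250e-02]  (obs o_0=1)
t=1: δ = [1.953e-02, 2.197e-02, 9.766e-03]  ψ = [0, 0, 2]  (obs o_1=1)
t=2: δ = [2.441e-03, 2.747e-03, 2.747e-03]  ψ = [0, 0, 1]  (obs o_2=1)
t=3: δ = [1.526e-04, 1.144e-04, 4.292e-04]  ψ = [0, 0, 2]  (obs o_3=2)
t=4: δ = [1.907e-05, 4.023e-05, 6.706e-05]  ψ = [0, 2, 2]  (obs o_4=1)
t=5: δ = [2.515e-06, 6.286e-06, 1.048e-05]  ψ = [1, 2, 2]  (obs o_5=1)
t=6: δ = [3.929e-07, 9.823e-07, 1.637e-06]  ψ = [1, 2, 2]  (obs o_6=1)
backtrack: best end state = 2; path = [0, 1, 2, 2, 2, 2, 2]

path = [0, 1, 2, 2, 2, 2, 2]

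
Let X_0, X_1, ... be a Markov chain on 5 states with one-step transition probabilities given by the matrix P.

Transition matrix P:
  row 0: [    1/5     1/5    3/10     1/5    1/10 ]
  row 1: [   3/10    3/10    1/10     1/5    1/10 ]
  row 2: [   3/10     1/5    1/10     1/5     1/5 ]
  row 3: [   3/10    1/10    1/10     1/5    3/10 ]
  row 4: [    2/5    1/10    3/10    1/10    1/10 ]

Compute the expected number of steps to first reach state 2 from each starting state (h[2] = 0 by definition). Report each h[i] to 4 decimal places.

First-step conditioning: h[2] = 0; for i ≠ 2, h[i] = 1 + Σ_k P[i][k]·h[k].
  h[0] = 1 + 1/5·h[0] + 1/5·h[1] + 1/5·h[3] + 1/10·h[4]
  h[1] = 1 + 3/10·h[0] + 3/10·h[1] + 1/5·h[3] + 1/10·h[4]
  h[3] = 1 + 3/10·h[0] + 1/10·h[1] + 1/5·h[3] + 3/10·h[4]
  h[4] = 1 + 2/5·h[0] + 1/10·h[1] + 1/10·h[3] + 1/10·h[4]
Solving the 4×4 linear system over states ≠ 2 gives exactly h = [102/23, 374/69, 0, 358/69, 98/23] (h[2] = 0 is the target).

h = [4.4348, 5.4203, 0.0000, 5.1884, 4.2609]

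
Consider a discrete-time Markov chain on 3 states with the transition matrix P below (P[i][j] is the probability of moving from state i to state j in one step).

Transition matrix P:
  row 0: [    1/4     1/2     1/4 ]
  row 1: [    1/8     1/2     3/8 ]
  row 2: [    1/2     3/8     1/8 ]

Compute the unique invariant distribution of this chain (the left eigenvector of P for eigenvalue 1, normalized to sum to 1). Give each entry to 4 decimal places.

Balance equations π_j = Σ_i π_i·P[i][j]:
  π_0 = 1/4·π_0 + 1/8·π_1 + 1/2·π_2
  π_1 = 1/2·π_0 + 1/2·π_1 + 3/8·π_2
  normalize: π_0 + π_1 + π_2 = 1
Solving the linear system gives exactly π = [19/73, 34/73, 20/73].

π = [0.2603, 0.4658, 0.2740]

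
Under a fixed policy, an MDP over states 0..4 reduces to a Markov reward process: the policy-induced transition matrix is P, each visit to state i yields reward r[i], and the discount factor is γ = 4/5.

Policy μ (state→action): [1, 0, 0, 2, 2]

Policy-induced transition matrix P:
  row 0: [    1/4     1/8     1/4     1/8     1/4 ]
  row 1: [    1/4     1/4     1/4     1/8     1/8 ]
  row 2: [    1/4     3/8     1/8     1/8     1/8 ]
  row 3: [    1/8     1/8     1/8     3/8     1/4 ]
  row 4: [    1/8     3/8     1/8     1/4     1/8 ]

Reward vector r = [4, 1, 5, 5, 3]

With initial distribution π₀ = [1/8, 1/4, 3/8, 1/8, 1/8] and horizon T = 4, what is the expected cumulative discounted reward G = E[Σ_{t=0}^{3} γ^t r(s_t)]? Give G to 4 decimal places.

G = 10.2971

t=0: π = [0.1250, 0.2500, 0.3750, 0.1250, 0.1250], E[r] = 3.6250, γ^t·E[r] = 3.625000, running G = 3.625000
t=1: π = [0.2188, 0.2813, 0.1719, 0.1719, 0.1563], E[r] = 3.3438, γ^t·E[r] = 2.675000, running G = 6.300000
t=2: π = [0.2090, 0.2422, 0.1875, 0.1875, 0.1738], E[r] = 3.4746, γ^t·E[r] = 2.223750, running G = 8.523750
t=3: π = [0.2048, 0.2456, 0.1814, 0.1936, 0.1746], E[r] = 3.4636, γ^t·E[r] = 1.773375, running G = 10.297125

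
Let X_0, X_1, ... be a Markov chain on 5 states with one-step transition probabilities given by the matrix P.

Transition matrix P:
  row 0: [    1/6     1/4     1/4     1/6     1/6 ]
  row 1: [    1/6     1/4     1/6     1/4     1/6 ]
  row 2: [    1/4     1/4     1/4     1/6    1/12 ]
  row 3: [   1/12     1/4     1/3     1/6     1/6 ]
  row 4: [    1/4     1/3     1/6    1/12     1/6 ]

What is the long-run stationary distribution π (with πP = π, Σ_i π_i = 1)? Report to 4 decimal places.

Balance equations π_j = Σ_i π_i·P[i][j]:
  π_0 = 1/6·π_0 + 1/6·π_1 + 1/4·π_2 + 1/12·π_3 + 1/4·π_4
  π_1 = 1/4·π_0 + 1/4·π_1 + 1/4·π_2 + 1/4·π_3 + 1/3·π_4
  π_2 = 1/4·π_0 + 1/6·π_1 + 1/4·π_2 + 1/3·π_3 + 1/6·π_4
  π_3 = 1/6·π_0 + 1/4·π_1 + 1/6·π_2 + 1/6·π_3 + 1/12·π_4
  normalize: π_0 + π_1 + π_2 + π_3 + π_4 = 1
Solving the linear system gives exactly π = [3774/20569, 5395/20569, 4742/20569, 3625/20569, 3033/20569].

π = [0.1835, 0.2623, 0.2305, 0.1762, 0.1475]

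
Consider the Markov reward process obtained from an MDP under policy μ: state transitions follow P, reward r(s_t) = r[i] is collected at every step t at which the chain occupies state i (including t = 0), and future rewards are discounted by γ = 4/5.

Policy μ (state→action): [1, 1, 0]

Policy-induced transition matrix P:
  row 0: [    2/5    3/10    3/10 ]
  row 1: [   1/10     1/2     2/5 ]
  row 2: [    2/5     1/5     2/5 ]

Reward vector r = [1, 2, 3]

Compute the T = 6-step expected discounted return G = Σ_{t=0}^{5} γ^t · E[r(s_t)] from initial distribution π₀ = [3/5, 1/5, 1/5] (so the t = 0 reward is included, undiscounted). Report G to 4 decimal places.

t=0: π = [0.6000, 0.2000, 0.2000], E[r] = 1.6000, γ^t·E[r] = 1.600000, running G = 1.600000
t=1: π = [0.3400, 0.3200, 0.3400], E[r] = 2.0000, γ^t·E[r] = 1.600000, running G = 3.200000
t=2: π = [0.3040, 0.3300, 0.3660], E[r] = 2.0620, γ^t·E[r] = 1.319680, running G = 4.519680
t=3: π = [0.3010, 0.3294, 0.3696], E[r] = 2.0686, γ^t·E[r] = 1.059123, running G = 5.578803
t=4: π = [0.3012, 0.3289, 0.3699], E[r] = 2.0687, γ^t·E[r] = 0.847348, running G = 6.426151
t=5: π = [0.3013, 0.3288, 0.3699], E[r] = 2.0686, γ^t·E[r] = 0.677825, running G = 7.103976

G = 7.1040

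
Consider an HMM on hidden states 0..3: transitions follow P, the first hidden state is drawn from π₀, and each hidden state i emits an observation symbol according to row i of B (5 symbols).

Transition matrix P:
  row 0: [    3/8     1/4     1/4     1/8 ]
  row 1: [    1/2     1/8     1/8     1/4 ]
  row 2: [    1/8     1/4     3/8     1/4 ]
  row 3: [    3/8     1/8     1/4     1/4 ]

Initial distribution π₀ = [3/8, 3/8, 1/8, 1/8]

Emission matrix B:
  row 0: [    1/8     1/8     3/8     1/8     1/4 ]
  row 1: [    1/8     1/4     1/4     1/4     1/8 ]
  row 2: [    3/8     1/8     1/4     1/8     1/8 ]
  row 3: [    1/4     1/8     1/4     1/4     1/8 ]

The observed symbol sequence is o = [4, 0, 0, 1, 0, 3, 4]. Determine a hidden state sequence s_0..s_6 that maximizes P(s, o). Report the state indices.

path = [0, 2, 2, 2, 2, 1, 0]

t=0: δ = [9.375e-02, 4.688e-02, 1.562e-02, 1.562e-02]  (obs o_0=4)
t=1: δ = [4.395e-03, 2.930e-03, 8.789e-03, 2.930e-03]  ψ = [0, 0, 0, 0]  (obs o_1=0)
t=2: δ = [2.060e-04, 2.747e-04, 1.236e-03, 5.493e-04]  ψ = [0, 2, 2, 2]  (obs o_2=0)
t=3: δ = [2.575e-05, 7.725e-05, 5.794e-05, 3.862e-05]  ψ = [3, 2, 2, 2]  (obs o_3=1)
t=4: δ = [4.828e-06, 1.810e-06, 8.147e-06, 4.828e-06]  ψ = [1, 2, 2, 1]  (obs o_4=0)
t=5: δ = [2.263e-07, 5.092e-07, 3.819e-07, 5.092e-07]  ψ = [0, 2, 2, 2]  (obs o_5=3)
t=6: δ = [6.365e-08, 1.193e-08, 1.790e-08, 1.591e-08]  ψ = [1, 2, 2, 1]  (obs o_6=4)
backtrack: best end state = 0; path = [0, 2, 2, 2, 2, 1, 0]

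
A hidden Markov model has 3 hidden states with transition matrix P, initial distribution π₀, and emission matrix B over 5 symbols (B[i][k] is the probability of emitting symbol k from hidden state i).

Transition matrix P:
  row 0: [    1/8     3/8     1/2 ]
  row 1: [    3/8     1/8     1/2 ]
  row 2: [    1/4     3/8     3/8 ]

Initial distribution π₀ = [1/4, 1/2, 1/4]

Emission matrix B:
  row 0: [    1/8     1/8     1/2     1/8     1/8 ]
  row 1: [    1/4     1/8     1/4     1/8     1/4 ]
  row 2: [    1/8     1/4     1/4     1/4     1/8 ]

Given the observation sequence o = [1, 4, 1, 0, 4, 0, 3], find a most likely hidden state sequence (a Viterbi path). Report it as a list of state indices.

t=0: δ = [3.125e-02, 6.250e-02, 6.250e-02]  (obs o_0=1)
t=1: δ = [2.930e-03, 5.859e-03, 3.906e-03]  ψ = [1, 2, 1]  (obs o_1=4)
t=2: δ = [2.747e-04, 1.831e-04, 7.324e-04]  ψ = [1, 2, 1]  (obs o_2=1)
t=3: δ = [2.289e-05, 6.866e-05, 3.433e-05]  ψ = [2, 2, 2]  (obs o_3=0)
t=4: δ = [3.219e-06, 3.219e-06, 4.292e-06]  ψ = [1, 2, 1]  (obs o_4=4)
t=5: δ = [1.509e-07, 4.023e-07, 2.012e-07]  ψ = [1, 2, 0]  (obs o_5=0)
t=6: δ = [1.886e-08, 9.430e-09, 5.029e-08]  ψ = [1, 2, 1]  (obs o_6=3)
backtrack: best end state = 2; path = [2, 1, 2, 1, 2, 1, 2]

path = [2, 1, 2, 1, 2, 1, 2]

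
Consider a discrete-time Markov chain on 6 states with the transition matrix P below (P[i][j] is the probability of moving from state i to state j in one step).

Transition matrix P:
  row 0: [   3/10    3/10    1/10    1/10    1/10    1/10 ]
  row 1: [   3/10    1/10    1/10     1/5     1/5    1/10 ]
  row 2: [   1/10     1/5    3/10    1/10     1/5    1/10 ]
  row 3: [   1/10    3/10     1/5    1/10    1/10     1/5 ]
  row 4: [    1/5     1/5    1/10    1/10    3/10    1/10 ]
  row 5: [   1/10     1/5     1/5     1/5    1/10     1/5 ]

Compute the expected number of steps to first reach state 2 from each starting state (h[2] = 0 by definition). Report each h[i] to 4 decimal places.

h = [7.9275, 7.8541, 0.0000, 7.0376, 7.9367, 6.9560]

First-step conditioning: h[2] = 0; for i ≠ 2, h[i] = 1 + Σ_k P[i][k]·h[k].
  h[0] = 1 + 3/10·h[0] + 3/10·h[1] + 1/10·h[3] + 1/10·h[4] + 1/10·h[5]
  h[1] = 1 + 3/10·h[0] + 1/10·h[1] + 1/5·h[3] + 1/5·h[4] + 1/10·h[5]
  h[3] = 1 + 1/10·h[0] + 3/10·h[1] + 1/10·h[3] + 1/10·h[4] + 1/5·h[5]
  h[4] = 1 + 1/5·h[0] + 1/5·h[1] + 1/10·h[3] + 3/10·h[4] + 1/10·h[5]
  h[5] = 1 + 1/10·h[0] + 1/5·h[1] + 1/5·h[3] + 1/10·h[4] + 1/5·h[5]
Solving the 5×5 linear system over states ≠ 2 gives exactly h = [8641/1090, 8561/1090, 0, 7671/1090, 8651/1090, 3791/545] (h[2] = 0 is the target).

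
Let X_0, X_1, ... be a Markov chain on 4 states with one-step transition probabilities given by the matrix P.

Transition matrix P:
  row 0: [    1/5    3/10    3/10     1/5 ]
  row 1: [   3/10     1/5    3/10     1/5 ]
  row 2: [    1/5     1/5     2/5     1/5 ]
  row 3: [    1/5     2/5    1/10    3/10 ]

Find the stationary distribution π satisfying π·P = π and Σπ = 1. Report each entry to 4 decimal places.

Balance equations π_j = Σ_i π_i·P[i][j]:
  π_0 = 1/5·π_0 + 3/10·π_1 + 1/5·π_2 + 1/5·π_3
  π_1 = 3/10·π_0 + 1/5·π_1 + 1/5·π_2 + 2/5·π_3
  π_2 = 3/10·π_0 + 3/10·π_1 + 2/5·π_2 + 1/10·π_3
  normalize: π_0 + π_1 + π_2 + π_3 = 1
Solving the linear system gives exactly π = [202/891, 238/891, 23/81, 2/9].

π = [0.2267, 0.2671, 0.2840, 0.2222]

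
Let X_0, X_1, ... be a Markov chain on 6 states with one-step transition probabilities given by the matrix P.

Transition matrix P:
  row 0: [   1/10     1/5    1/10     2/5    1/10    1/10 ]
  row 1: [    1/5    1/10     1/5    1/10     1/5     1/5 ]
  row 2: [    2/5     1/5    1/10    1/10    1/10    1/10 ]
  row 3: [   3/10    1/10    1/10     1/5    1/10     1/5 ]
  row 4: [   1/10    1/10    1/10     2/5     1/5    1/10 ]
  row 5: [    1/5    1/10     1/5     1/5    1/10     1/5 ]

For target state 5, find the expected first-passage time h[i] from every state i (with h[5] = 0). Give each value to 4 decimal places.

h = [7.0717, 6.5986, 7.2367, 6.5218, 7.1243, 0.0000]

First-step conditioning: h[5] = 0; for i ≠ 5, h[i] = 1 + Σ_k P[i][k]·h[k].
  h[0] = 1 + 1/10·h[0] + 1/5·h[1] + 1/10·h[2] + 2/5·h[3] + 1/10·h[4]
  h[1] = 1 + 1/5·h[0] + 1/10·h[1] + 1/5·h[2] + 1/10·h[3] + 1/5·h[4]
  h[2] = 1 + 2/5·h[0] + 1/5·h[1] + 1/10·h[2] + 1/10·h[3] + 1/10·h[4]
  h[3] = 1 + 3/10·h[0] + 1/10·h[1] + 1/10·h[2] + 1/5·h[3] + 1/10·h[4]
  h[4] = 1 + 1/10·h[0] + 1/10·h[1] + 1/10·h[2] + 2/5·h[3] + 1/5·h[4]
Solving the 5×5 linear system over states ≠ 5 gives exactly h = [117030/16549, 8400/1273, 119760/16549, 107930/16549, 117900/16549, 0] (h[5] = 0 is the target).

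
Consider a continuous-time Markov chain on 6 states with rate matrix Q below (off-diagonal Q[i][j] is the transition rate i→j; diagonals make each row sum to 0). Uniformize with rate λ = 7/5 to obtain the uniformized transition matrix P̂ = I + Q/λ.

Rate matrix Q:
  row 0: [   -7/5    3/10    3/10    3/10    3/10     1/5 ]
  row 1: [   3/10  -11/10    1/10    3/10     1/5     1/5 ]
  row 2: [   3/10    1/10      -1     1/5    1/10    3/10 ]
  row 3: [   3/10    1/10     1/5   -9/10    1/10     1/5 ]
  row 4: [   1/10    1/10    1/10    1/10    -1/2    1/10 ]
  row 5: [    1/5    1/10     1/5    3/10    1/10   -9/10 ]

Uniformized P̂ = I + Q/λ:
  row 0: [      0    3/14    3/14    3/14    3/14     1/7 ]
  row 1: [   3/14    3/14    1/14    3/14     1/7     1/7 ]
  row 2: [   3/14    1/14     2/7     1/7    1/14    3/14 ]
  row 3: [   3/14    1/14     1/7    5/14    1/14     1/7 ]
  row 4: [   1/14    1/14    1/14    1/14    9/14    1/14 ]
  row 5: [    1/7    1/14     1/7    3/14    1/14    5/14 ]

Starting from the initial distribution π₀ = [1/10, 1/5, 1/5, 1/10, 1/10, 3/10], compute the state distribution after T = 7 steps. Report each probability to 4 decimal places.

t=0: π = [0.1000, 0.2000, 0.2000, 0.1000, 0.1000, 0.3000]
t=1: π = [0.1571, 0.1143, 0.1571, 0.2000, 0.1571, 0.2143]
t=2: π = [0.1429, 0.1102, 0.1571, 0.2092, 0.1918, 0.1888]
t=3: π = [0.1428, 0.1076, 0.1539, 0.2055, 0.2093, 0.1808]
t=4: π = [0.1409, 0.1072, 0.1524, 0.2027, 0.2191, 0.1776]
t=5: π = [0.1401, 0.1069, 0.1514, 0.2011, 0.2244, 0.1762]
t=6: π = [0.1396, 0.1067, 0.1508, 0.2001, 0.2273, 0.1754]
t=7: π = [0.1394, 0.1066, 0.1505, 0.1996, 0.2289, 0.1750]

π = [0.1394, 0.1066, 0.1505, 0.1996, 0.2289, 0.1750]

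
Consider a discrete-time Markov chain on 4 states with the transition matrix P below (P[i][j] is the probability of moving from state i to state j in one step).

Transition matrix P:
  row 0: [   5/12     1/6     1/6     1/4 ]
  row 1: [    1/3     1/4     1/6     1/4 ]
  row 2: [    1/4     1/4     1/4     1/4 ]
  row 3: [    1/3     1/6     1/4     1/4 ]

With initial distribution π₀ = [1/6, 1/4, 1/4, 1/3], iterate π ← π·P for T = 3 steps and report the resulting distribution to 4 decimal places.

π = [0.3448, 0.2006, 0.2046, 0.2500]

t=0: π = [0.1667, 0.2500, 0.2500, 0.3333]
t=1: π = [0.3264, 0.2083, 0.2153, 0.2500]
t=2: π = [0.3426, 0.2020, 0.2054, 0.2500]
t=3: π = [0.3448, 0.2006, 0.2046, 0.2500]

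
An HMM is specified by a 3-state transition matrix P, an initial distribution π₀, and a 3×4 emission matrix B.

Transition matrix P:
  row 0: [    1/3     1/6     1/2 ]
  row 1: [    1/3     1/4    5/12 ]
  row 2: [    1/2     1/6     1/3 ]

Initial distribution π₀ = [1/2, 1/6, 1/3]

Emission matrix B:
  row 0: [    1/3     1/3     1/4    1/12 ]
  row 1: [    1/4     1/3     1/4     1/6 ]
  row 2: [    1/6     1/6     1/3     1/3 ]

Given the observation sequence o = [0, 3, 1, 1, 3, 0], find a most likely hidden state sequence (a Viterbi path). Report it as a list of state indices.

path = [0, 2, 0, 0, 2, 0]

t=0: δ = [1.667e-01, 4.167e-02, 5.556e-02]  (obs o_0=0)
t=1: δ = [4.630e-03, 4.630e-03, 2.778e-02]  ψ = [0, 0, 0]  (obs o_1=3)
t=2: δ = [4.630e-03, 1.543e-03, 1.543e-03]  ψ = [2, 2, 2]  (obs o_2=1)
t=3: δ = [5.144e-04, 2.572e-04, 3.858e-04]  ψ = [0, 0, 0]  (obs o_3=1)
t=4: δ = [1.608e-05, 1.429e-05, 8.573e-05]  ψ = [2, 0, 0]  (obs o_4=3)
t=5: δ = [1.429e-05, 3.572e-06, 4.763e-06]  ψ = [2, 2, 2]  (obs o_5=0)
backtrack: best end state = 0; path = [0, 2, 0, 0, 2, 0]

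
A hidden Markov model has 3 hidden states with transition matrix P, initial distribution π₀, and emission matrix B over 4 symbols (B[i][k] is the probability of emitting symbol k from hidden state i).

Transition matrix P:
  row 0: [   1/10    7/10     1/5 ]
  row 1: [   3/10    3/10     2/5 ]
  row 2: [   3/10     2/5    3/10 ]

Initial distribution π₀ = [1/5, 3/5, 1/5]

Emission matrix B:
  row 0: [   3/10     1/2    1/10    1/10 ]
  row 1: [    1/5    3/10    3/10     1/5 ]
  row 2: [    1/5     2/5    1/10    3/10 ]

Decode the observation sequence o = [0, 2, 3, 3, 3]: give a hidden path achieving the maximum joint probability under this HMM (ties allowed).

path = [0, 1, 2, 1, 2]

t=0: δ = [6.000e-02, 1.200e-01, 4.000e-02]  (obs o_0=0)
t=1: δ = [3.600e-03, 1.260e-02, 4.800e-03]  ψ = [1, 0, 1]  (obs o_1=2)
t=2: δ = [3.780e-04, 7.560e-04, 1.512e-03]  ψ = [1, 1, 1]  (obs o_2=3)
t=3: δ = [4.536e-05, 1.210e-04, 1.361e-04]  ψ = [2, 2, 2]  (obs o_3=3)
t=4: δ = [4.082e-06, 1.089e-05, 1.452e-05]  ψ = [2, 2, 1]  (obs o_4=3)
backtrack: best end state = 2; path = [0, 1, 2, 1, 2]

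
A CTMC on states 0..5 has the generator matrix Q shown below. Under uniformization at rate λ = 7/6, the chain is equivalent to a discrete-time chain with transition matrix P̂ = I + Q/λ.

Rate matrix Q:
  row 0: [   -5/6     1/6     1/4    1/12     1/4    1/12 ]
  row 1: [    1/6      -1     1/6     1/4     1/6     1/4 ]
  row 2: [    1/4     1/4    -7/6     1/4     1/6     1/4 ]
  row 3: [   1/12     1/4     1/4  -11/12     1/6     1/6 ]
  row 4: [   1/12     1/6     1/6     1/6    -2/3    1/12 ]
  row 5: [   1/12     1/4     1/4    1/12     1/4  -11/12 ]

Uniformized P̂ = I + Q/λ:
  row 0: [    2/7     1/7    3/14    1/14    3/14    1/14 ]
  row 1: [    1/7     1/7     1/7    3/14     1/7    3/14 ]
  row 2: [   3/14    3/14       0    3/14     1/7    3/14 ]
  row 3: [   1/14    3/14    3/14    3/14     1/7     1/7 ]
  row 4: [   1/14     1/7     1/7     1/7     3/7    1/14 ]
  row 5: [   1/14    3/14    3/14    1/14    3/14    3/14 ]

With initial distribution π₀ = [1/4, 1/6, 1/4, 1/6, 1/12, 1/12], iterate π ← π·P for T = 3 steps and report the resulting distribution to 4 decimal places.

π = [0.1368, 0.1759, 0.1523, 0.1567, 0.2268, 0.1515]

t=0: π = [0.2500, 0.1667, 0.2500, 0.1667, 0.0833, 0.0833]
t=1: π = [0.1726, 0.1786, 0.1429, 0.1607, 0.1905, 0.1548]
t=2: π = [0.1416, 0.1756, 0.1573, 0.1539, 0.2207, 0.1509]
t=3: π = [0.1368, 0.1759, 0.1523, 0.1567, 0.2268, 0.1515]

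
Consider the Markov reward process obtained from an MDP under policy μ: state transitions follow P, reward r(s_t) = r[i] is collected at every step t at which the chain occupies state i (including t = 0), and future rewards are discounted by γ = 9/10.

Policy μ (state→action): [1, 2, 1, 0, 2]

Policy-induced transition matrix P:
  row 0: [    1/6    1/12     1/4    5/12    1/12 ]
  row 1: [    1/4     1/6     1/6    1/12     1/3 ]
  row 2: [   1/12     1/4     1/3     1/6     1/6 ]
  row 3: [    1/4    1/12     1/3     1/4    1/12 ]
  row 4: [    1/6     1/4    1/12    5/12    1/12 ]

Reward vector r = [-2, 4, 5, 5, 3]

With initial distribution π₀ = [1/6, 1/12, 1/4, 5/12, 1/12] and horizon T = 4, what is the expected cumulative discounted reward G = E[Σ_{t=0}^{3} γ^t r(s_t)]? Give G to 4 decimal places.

t=0: π = [0.1667, 0.0833, 0.2500, 0.4167, 0.0833], E[r] = 3.5833, γ^t·E[r] = 3.583333, running G = 3.583333
t=1: π = [0.1875, 0.1458, 0.2847, 0.2569, 0.1250], E[r] = 3.2917, γ^t·E[r] = 2.962500, running G = 6.545833
t=2: π = [0.1765, 0.1638, 0.2622, 0.2541, 0.1435], E[r] = 3.3137, γ^t·E[r] = 2.684063, running G = 9.229896
t=3: π = [0.1796, 0.1646, 0.2554, 0.2542, 0.1461], E[r] = 3.2857, γ^t·E[r] = 2.395266, running G = 11.625161

G = 11.6252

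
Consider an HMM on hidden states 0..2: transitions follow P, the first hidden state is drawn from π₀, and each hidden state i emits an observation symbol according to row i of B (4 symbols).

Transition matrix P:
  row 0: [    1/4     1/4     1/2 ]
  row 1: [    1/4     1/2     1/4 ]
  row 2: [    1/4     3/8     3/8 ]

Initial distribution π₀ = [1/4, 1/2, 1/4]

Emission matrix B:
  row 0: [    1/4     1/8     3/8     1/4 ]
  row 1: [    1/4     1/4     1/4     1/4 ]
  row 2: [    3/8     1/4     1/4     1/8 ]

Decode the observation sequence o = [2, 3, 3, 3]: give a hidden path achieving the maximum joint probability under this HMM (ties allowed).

path = [1, 1, 1, 1]

t=0: δ = [9.375e-02, 1.250e-01, 6.250e-02]  (obs o_0=2)
t=1: δ = [7.812e-03, 1.562e-02, 5.859e-03]  ψ = [1, 1, 0]  (obs o_1=3)
t=2: δ = [9.766e-04, 1.953e-03, 4.883e-04]  ψ = [1, 1, 0]  (obs o_2=3)
t=3: δ = [1.221e-04, 2.441e-04, 6.104e-05]  ψ = [1, 1, 0]  (obs o_3=3)
backtrack: best end state = 1; path = [1, 1, 1, 1]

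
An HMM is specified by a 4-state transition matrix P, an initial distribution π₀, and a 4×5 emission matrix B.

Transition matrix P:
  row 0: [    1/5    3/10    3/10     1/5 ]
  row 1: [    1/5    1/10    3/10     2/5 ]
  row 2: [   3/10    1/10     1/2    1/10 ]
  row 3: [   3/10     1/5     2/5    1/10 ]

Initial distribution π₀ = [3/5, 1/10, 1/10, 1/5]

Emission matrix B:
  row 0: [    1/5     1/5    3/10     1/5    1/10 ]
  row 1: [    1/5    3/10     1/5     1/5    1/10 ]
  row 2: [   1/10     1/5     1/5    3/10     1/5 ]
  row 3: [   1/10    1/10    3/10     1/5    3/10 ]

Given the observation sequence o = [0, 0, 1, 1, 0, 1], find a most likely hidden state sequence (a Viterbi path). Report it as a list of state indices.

t=0: δ = [1.200e-01, 2.000e-02, 1.000e-02, 2.000e-02]  (obs o_0=0)
t=1: δ = [4.800e-03, 7.200e-03, 3.600e-03, 2.400e-03]  ψ = [0, 0, 0, 0]  (obs o_1=0)
t=2: δ = [2.880e-04, 4.320e-04, 4.320e-04, 2.880e-04]  ψ = [1, 0, 1, 1]  (obs o_2=1)
t=3: δ = [2.592e-05, 2.592e-05, 4.320e-05, 1.728e-05]  ψ = [2, 0, 2, 1]  (obs o_3=1)
t=4: δ = [2.592e-06, 1.555e-06, 2.160e-06, 1.037e-06]  ψ = [2, 0, 2, 1]  (obs o_4=0)
t=5: δ = [1.296e-07, 2.333e-07, 2.160e-07, 6.221e-08]  ψ = [2, 0, 2, 1]  (obs o_5=1)
backtrack: best end state = 1; path = [0, 1, 2, 2, 0, 1]

path = [0, 1, 2, 2, 0, 1]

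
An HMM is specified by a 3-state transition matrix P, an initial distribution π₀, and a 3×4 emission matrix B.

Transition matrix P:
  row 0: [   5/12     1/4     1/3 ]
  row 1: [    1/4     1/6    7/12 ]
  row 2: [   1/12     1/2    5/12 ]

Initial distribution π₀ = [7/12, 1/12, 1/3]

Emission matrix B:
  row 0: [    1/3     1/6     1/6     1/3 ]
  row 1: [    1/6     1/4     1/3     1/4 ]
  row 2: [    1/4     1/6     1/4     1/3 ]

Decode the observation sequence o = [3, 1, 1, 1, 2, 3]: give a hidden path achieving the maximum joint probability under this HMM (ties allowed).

t=0: δ = [1.944e-01, 2.083e-02, 1.111e-01]  (obs o_0=3)
t=1: δ = [1.350e-02, 1.389e-02, 1.080e-02]  ψ = [0, 2, 0]  (obs o_1=1)
t=2: δ = [9.377e-04, 1.350e-03, 1.350e-03]  ψ = [0, 2, 1]  (obs o_2=1)
t=3: δ = [6.512e-05, 1.688e-04, 1.313e-04]  ψ = [0, 2, 1]  (obs o_3=1)
t=4: δ = [7.033e-06, 2.188e-05, 2.462e-05]  ψ = [1, 2, 1]  (obs o_4=2)
t=5: δ = [1.823e-06, 3.077e-06, 4.254e-06]  ψ = [1, 2, 1]  (obs o_5=3)
backtrack: best end state = 2; path = [0, 2, 1, 2, 1, 2]

path = [0, 2, 1, 2, 1, 2]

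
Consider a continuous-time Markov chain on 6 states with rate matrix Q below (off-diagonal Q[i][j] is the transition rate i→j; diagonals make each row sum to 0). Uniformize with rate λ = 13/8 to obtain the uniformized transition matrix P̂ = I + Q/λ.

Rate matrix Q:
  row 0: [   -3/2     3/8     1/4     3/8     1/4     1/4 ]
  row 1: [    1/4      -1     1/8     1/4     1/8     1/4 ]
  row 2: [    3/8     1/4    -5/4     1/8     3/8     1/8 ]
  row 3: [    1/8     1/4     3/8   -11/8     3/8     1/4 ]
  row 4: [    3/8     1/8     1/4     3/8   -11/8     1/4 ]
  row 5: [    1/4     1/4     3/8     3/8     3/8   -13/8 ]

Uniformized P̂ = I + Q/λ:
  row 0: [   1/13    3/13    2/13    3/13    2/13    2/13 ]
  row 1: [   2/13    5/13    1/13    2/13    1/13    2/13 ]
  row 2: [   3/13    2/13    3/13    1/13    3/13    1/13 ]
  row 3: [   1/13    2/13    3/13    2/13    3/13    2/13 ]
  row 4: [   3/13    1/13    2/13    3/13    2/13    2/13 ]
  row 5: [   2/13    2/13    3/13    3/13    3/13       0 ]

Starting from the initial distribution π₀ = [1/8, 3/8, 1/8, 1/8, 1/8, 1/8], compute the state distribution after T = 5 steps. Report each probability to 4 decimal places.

t=0: π = [0.1250, 0.3750, 0.1250, 0.1250, 0.1250, 0.1250]
t=1: π = [0.1538, 0.2404, 0.1538, 0.1731, 0.1538, 0.1250]
t=2: π = [0.1524, 0.2093, 0.1701, 0.1753, 0.1701, 0.1228]
t=3: π = [0.1548, 0.2008, 0.1738, 0.1750, 0.1738, 0.1219]
t=4: π = [0.1552, 0.1987, 0.1746, 0.1751, 0.1746, 0.1217]
t=5: π = [0.1553, 0.1982, 0.1748, 0.1751, 0.1748, 0.1217]

π = [0.1553, 0.1982, 0.1748, 0.1751, 0.1748, 0.1217]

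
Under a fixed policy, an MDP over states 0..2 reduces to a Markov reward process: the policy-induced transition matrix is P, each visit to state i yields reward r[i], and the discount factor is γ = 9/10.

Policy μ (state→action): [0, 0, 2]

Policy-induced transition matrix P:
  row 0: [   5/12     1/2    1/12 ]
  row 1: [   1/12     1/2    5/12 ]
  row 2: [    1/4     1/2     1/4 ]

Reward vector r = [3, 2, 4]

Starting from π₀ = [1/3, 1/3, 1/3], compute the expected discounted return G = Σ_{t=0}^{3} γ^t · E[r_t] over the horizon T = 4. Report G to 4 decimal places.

G = 9.7764

t=0: π = [0.3333, 0.3333, 0.3333], E[r] = 3.0000, γ^t·E[r] = 3.000000, running G = 3.000000
t=1: π = [0.2500, 0.5000, 0.2500], E[r] = 2.7500, γ^t·E[r] = 2.475000, running G = 5.475000
t=2: π = [0.2083, 0.5000, 0.2917], E[r] = 2.7917, γ^t·E[r] = 2.261250, running G = 7.736250
t=3: π = [0.2014, 0.5000, 0.2986], E[r] = 2.7986, γ^t·E[r] = 2.040188, running G = 9.776438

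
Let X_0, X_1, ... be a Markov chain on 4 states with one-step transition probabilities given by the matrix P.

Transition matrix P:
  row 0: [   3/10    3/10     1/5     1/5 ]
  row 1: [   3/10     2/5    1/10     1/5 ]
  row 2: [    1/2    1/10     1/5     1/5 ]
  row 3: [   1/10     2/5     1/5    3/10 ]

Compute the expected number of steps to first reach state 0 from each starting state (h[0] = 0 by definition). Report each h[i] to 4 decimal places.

h = [0.0000, 3.5371, 2.7511, 4.2358]

First-step conditioning: h[0] = 0; for i ≠ 0, h[i] = 1 + Σ_k P[i][k]·h[k].
  h[1] = 1 + 2/5·h[1] + 1/10·h[2] + 1/5·h[3]
  h[2] = 1 + 1/10·h[1] + 1/5·h[2] + 1/5·h[3]
  h[3] = 1 + 2/5·h[1] + 1/5·h[2] + 3/10·h[3]
Solving the 3×3 linear system over states ≠ 0 gives exactly h = [0, 810/229, 630/229, 970/229] (h[0] = 0 is the target).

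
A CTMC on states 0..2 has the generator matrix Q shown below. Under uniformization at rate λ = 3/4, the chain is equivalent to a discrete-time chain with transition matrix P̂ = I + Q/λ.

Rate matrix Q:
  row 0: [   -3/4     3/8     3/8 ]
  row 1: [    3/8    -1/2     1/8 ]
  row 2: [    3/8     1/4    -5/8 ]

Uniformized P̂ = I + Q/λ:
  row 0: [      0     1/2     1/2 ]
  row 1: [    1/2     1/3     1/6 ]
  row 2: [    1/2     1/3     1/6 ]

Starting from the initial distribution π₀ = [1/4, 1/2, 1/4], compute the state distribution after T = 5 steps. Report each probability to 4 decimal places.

π = [0.3359, 0.3880, 0.2760]

t=0: π = [0.2500, 0.5000, 0.2500]
t=1: π = [0.3750, 0.3750, 0.2500]
t=2: π = [0.3125, 0.3958, 0.2917]
t=3: π = [0.3438, 0.3854, 0.2708]
t=4: π = [0.3281, 0.3906, 0.2813]
t=5: π = [0.3359, 0.3880, 0.2760]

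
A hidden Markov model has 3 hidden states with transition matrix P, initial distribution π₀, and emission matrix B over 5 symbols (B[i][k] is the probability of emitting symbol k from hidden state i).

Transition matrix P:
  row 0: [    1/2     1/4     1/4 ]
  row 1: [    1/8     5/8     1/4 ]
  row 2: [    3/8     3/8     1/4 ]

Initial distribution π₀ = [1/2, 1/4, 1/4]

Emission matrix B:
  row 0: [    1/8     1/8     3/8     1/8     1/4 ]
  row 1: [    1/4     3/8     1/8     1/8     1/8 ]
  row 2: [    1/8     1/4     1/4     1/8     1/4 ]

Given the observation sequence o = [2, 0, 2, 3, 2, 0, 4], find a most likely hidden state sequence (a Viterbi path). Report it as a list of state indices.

path = [0, 0, 0, 0, 0, 0, 0]

t=0: δ = [1.875e-01, 3.125e-02, 6.250e-02]  (obs o_0=2)
t=1: δ = [1.172e-02, 1.172e-02, 5.859e-03]  ψ = [0, 0, 0]  (obs o_1=0)
t=2: δ = [2.197e-03, 9.155e-04, 7.324e-04]  ψ = [0, 1, 0]  (obs o_2=2)
t=3: δ = [1.373e-04, 7.153e-05, 6.866e-05]  ψ = [0, 1, 0]  (obs o_3=3)
t=4: δ = [2.575e-05, 5.588e-06, 8.583e-06]  ψ = [0, 1, 0]  (obs o_4=2)
t=5: δ = [1.609e-06, 1.609e-06, 8.047e-07]  ψ = [0, 0, 0]  (obs o_5=0)
t=6: δ = [2.012e-07, 1.257e-07, 1.006e-07]  ψ = [0, 1, 0]  (obs o_6=4)
backtrack: best end state = 0; path = [0, 0, 0, 0, 0, 0, 0]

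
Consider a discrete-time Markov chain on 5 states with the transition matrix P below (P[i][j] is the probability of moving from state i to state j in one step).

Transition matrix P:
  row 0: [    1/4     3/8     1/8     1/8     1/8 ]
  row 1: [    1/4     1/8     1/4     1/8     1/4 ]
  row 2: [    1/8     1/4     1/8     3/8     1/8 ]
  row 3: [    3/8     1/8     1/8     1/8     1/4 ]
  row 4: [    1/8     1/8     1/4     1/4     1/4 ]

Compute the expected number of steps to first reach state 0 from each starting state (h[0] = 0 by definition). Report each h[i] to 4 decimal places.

First-step conditioning: h[0] = 0; for i ≠ 0, h[i] = 1 + Σ_k P[i][k]·h[k].
  h[1] = 1 + 1/8·h[1] + 1/4·h[2] + 1/8·h[3] + 1/4·h[4]
  h[2] = 1 + 1/4·h[1] + 1/8·h[2] + 3/8·h[3] + 1/8·h[4]
  h[3] = 1 + 1/8·h[1] + 1/8·h[2] + 1/8·h[3] + 1/4·h[4]
  h[4] = 1 + 1/8·h[1] + 1/4·h[2] + 1/4·h[3] + 1/4·h[4]
Solving the 4×4 linear system over states ≠ 0 gives exactly h = [0, 4728/1051, 5056/1051, 4096/1051, 5240/1051] (h[0] = 0 is the target).

h = [0.0000, 4.4986, 4.8107, 3.8972, 4.9857]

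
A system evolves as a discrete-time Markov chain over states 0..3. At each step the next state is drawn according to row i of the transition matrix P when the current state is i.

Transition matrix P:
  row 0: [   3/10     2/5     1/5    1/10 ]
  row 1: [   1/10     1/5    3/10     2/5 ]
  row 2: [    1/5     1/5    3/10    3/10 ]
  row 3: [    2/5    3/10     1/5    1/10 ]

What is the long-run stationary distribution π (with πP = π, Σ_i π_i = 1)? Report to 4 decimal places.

π = [0.2436, 0.2719, 0.2524, 0.2321]

Balance equations π_j = Σ_i π_i·P[i][j]:
  π_0 = 3/10·π_0 + 1/10·π_1 + 1/5·π_2 + 2/5·π_3
  π_1 = 2/5·π_0 + 1/5·π_1 + 1/5·π_2 + 3/10·π_3
  π_2 = 1/5·π_0 + 3/10·π_1 + 3/10·π_2 + 1/5·π_3
  normalize: π_0 + π_1 + π_2 + π_3 = 1
Solving the linear system gives exactly π = [275/1129, 307/1129, 285/1129, 262/1129].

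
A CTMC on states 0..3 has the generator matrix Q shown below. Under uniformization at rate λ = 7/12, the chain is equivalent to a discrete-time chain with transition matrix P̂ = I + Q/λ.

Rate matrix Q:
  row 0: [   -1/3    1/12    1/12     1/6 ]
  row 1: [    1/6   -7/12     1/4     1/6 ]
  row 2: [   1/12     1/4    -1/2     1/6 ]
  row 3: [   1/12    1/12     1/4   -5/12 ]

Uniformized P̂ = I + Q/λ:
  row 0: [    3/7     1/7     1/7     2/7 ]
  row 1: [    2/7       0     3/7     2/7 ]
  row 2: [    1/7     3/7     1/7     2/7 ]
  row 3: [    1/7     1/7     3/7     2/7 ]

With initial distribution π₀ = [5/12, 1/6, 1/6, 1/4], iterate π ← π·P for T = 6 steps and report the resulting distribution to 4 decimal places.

t=0: π = [0.4167, 0.1667, 0.1667, 0.2500]
t=1: π = [0.2857, 0.1667, 0.2619, 0.2857]
t=2: π = [0.2483, 0.1939, 0.2721, 0.2857]
t=3: π = [0.2415, 0.1929, 0.2799, 0.2857]
t=4: π = [0.2394, 0.1953, 0.2796, 0.2857]
t=5: π = [0.2392, 0.1948, 0.2803, 0.2857]
t=6: π = [0.2390, 0.1951, 0.2802, 0.2857]

π = [0.2390, 0.1951, 0.2802, 0.2857]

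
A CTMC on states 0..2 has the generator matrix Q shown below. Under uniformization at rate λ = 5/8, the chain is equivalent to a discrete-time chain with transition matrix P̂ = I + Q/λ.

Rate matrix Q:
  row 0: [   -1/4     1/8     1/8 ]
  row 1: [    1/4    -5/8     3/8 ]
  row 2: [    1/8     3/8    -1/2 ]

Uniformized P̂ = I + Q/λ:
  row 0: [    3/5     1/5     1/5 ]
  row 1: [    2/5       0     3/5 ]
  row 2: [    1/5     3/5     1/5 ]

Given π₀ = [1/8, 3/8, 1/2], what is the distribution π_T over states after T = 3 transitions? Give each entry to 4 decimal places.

π = [0.4130, 0.2770, 0.3100]

t=0: π = [0.1250, 0.3750, 0.5000]
t=1: π = [0.3250, 0.3250, 0.3500]
t=2: π = [0.3950, 0.2750, 0.3300]
t=3: π = [0.4130, 0.2770, 0.3100]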